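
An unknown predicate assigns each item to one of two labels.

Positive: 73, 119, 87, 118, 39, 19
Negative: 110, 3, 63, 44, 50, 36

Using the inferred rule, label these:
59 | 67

One predicate separates the groups cleanly: digit sum ≥ 10.
Positive: 59, since digit sum 5+9 = 14.
Positive: 67, since digit sum 6+7 = 13.

Positive, Positive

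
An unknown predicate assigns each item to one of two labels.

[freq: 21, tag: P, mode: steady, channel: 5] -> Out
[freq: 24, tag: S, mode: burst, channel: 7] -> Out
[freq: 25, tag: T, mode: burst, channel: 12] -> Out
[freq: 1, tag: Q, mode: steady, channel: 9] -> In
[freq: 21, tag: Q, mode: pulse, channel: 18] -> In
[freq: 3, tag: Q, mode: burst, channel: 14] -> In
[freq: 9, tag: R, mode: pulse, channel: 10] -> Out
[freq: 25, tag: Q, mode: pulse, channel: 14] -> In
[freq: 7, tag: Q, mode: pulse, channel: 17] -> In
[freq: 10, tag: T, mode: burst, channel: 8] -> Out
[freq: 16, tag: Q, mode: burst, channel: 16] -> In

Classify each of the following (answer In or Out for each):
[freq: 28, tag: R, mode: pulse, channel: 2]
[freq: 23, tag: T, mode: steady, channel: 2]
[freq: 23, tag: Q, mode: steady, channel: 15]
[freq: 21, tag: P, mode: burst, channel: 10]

Out, Out, In, Out

'In' ⟺ tag is Q.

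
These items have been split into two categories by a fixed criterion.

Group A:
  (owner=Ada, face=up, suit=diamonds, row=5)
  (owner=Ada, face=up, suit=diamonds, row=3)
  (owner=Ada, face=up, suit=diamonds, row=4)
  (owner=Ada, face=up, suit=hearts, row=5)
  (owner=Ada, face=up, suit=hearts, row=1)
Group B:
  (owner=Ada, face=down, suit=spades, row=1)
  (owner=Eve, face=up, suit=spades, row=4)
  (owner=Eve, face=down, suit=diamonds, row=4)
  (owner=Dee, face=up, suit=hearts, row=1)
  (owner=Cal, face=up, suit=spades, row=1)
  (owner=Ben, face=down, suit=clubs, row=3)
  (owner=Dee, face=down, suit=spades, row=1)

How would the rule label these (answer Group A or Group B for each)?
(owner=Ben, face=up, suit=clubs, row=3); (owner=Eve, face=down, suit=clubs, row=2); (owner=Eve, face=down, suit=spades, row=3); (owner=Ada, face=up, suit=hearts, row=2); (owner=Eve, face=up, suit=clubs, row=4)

Rule: owner is Ada AND face is up. This holds for each 'Group A' example and fails for each 'Group B' one.
(owner=Ben, face=up, suit=clubs, row=3) → owner is Ben, face is up → Group B.
(owner=Eve, face=down, suit=clubs, row=2) → owner is Eve, face is down → Group B.
(owner=Eve, face=down, suit=spades, row=3) → owner is Eve, face is down → Group B.
(owner=Ada, face=up, suit=hearts, row=2) → owner is Ada, face is up → Group A.
(owner=Eve, face=up, suit=clubs, row=4) → owner is Eve, face is up → Group B.

Group B, Group B, Group B, Group A, Group B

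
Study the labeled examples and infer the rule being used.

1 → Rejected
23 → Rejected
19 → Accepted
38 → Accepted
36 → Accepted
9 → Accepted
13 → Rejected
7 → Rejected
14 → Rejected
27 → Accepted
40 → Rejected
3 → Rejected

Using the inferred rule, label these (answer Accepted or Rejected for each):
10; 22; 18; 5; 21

Rejected, Rejected, Accepted, Rejected, Rejected

The rule appears to be: digit sum ≥ 8.
10: Rejected (digit sum 1+0 = 1).
22: Rejected (digit sum 2+2 = 4).
18: Accepted (digit sum 1+8 = 9).
5: Rejected (digit sum 5).
21: Rejected (digit sum 2+1 = 3).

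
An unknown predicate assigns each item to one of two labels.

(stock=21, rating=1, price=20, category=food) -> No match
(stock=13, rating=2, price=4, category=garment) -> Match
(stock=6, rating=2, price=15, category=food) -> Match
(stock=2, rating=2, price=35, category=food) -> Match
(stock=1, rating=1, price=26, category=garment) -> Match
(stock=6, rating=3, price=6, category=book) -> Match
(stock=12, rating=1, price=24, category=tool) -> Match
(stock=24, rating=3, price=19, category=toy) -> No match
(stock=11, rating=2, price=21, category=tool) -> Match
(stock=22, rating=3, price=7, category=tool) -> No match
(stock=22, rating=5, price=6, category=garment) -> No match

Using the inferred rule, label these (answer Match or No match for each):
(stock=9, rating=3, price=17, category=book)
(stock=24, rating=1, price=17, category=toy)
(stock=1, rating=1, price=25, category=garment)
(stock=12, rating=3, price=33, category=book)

Match, No match, Match, Match

Rule: stock ≤ 13. This holds for each 'Match' example and fails for each 'No match' one.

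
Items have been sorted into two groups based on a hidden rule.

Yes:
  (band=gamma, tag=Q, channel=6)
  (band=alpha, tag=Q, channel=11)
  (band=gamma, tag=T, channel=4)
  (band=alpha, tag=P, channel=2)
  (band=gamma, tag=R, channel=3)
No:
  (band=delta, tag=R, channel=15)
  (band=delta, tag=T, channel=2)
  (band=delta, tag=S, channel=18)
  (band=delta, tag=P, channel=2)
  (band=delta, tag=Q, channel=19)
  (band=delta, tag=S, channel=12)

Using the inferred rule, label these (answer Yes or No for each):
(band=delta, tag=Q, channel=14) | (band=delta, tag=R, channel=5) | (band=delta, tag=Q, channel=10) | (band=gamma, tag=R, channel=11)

The rule appears to be: band is not delta.
No: (band=delta, tag=Q, channel=14), since band is delta. No: (band=delta, tag=R, channel=5), since band is delta. No: (band=delta, tag=Q, channel=10), since band is delta. Yes: (band=gamma, tag=R, channel=11), since band is gamma.

No, No, No, Yes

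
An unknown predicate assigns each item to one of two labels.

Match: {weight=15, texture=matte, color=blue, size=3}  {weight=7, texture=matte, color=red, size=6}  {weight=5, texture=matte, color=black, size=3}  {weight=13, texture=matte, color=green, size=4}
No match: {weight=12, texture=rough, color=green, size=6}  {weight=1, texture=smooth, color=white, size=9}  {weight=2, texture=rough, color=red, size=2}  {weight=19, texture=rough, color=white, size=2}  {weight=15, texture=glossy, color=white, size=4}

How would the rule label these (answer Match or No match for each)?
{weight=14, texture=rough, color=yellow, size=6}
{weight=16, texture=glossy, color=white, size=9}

The pattern is that an item is 'Match' exactly when: texture is matte.

No match, No match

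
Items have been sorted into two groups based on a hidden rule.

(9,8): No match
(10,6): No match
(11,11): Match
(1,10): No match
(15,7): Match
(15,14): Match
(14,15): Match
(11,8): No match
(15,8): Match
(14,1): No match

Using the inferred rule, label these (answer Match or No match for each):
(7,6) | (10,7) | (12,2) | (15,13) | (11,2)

No match, No match, No match, Match, No match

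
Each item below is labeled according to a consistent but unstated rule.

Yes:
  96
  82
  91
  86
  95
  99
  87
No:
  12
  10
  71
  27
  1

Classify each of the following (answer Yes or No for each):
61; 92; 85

Rule: at least 82. This holds for each 'Yes' example and fails for each 'No' one.
61 → 61 < 82 → No. 92 → 92 ≥ 82 → Yes. 85 → 85 ≥ 82 → Yes.

No, Yes, Yes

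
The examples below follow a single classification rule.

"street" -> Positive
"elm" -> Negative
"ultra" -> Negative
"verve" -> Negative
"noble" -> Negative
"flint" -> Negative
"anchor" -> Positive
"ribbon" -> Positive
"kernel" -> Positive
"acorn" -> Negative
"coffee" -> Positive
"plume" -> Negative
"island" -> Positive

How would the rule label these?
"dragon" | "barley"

Positive, Positive

Every 'Positive' example satisfies: even length. None of the 'Negative' examples do.
"dragon": Positive (length 6). "barley": Positive (length 6).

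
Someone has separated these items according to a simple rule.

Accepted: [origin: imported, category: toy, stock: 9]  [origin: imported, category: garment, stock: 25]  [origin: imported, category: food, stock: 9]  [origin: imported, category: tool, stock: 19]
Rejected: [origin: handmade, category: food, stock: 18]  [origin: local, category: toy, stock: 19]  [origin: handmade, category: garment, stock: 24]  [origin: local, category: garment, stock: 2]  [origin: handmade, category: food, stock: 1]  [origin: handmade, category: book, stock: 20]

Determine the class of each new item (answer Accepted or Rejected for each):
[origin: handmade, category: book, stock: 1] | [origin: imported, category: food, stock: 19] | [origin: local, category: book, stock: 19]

Rejected, Accepted, Rejected

The distinguishing property — origin is imported — holds for all the 'Accepted' cases and none of the 'Rejected' cases.
[origin: handmade, category: book, stock: 1] — origin is handmade, hence Rejected.
[origin: imported, category: food, stock: 19] — origin is imported, hence Accepted.
[origin: local, category: book, stock: 19] — origin is local, hence Rejected.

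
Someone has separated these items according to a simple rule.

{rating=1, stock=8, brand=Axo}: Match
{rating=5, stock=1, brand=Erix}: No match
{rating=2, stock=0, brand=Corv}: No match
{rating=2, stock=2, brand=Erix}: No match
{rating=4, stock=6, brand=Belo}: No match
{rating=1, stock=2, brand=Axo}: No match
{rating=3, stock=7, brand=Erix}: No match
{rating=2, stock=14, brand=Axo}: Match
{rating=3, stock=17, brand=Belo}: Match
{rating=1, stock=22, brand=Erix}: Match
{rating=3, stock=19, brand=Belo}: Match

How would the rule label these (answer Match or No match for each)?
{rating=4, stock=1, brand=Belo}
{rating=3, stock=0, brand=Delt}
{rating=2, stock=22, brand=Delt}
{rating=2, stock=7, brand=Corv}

No match, No match, Match, No match

The common property of the 'Match' items is: stock ≥ 8. No 'No match' item has it.
{rating=4, stock=1, brand=Belo} — stock = 1, hence No match. {rating=3, stock=0, brand=Delt} — stock = 0, hence No match. {rating=2, stock=22, brand=Delt} — stock = 22, hence Match. {rating=2, stock=7, brand=Corv} — stock = 7, hence No match.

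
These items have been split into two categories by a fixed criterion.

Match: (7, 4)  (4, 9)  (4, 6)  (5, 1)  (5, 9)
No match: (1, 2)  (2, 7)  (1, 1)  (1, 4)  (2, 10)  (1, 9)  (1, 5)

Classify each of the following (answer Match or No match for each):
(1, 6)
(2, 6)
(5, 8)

No match, No match, Match

The common property of the 'Match' items is: first ≥ 4. No 'No match' item has it.
(1, 6) — first 1, hence No match. (2, 6) — first 2, hence No match. (5, 8) — first 5, hence Match.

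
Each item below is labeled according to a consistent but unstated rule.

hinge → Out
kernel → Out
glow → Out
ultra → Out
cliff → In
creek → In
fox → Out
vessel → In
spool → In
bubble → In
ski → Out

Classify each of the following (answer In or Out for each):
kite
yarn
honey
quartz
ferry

Out, Out, Out, Out, In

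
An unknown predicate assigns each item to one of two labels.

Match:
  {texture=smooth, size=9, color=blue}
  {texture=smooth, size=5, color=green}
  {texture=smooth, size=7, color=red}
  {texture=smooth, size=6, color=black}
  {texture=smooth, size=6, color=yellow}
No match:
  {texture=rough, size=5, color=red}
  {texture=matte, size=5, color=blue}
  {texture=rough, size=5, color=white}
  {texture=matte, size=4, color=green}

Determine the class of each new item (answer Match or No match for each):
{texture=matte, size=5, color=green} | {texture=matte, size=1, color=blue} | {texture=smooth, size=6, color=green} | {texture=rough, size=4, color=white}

No match, No match, Match, No match

The rule appears to be: texture is smooth.
{texture=matte, size=5, color=green} — texture is matte, hence No match.
{texture=matte, size=1, color=blue} — texture is matte, hence No match.
{texture=smooth, size=6, color=green} — texture is smooth, hence Match.
{texture=rough, size=4, color=white} — texture is rough, hence No match.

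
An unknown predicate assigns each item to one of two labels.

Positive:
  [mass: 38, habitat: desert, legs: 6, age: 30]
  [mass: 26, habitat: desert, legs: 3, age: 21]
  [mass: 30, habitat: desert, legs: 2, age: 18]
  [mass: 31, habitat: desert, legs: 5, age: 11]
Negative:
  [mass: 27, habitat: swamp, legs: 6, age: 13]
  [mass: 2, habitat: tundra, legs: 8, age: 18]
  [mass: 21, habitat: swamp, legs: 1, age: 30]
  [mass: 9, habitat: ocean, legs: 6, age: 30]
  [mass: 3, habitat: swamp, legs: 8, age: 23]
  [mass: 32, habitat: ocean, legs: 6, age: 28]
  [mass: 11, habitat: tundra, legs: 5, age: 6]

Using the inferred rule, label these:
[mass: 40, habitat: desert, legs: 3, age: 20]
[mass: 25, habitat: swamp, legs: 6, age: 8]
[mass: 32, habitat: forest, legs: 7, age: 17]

The common property of the 'Positive' items is: habitat is desert. No 'Negative' item has it.
Positive: [mass: 40, habitat: desert, legs: 3, age: 20], since habitat is desert. Negative: [mass: 25, habitat: swamp, legs: 6, age: 8], since habitat is swamp. Negative: [mass: 32, habitat: forest, legs: 7, age: 17], since habitat is forest.

Positive, Negative, Negative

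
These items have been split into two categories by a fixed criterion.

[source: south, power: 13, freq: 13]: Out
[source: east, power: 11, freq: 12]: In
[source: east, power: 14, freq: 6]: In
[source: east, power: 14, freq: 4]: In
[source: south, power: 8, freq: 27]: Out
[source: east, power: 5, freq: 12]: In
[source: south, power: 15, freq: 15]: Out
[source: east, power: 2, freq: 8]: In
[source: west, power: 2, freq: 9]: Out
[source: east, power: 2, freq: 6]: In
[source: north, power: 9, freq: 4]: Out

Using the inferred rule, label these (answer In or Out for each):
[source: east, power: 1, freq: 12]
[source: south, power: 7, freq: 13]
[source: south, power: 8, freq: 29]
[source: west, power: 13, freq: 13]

All 'In' examples share one property — source is east — and every 'Out' example lacks it.

In, Out, Out, Out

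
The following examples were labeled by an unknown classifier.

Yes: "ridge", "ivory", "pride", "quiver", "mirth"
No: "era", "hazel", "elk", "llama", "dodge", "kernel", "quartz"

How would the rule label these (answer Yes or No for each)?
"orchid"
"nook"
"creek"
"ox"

Yes, No, No, No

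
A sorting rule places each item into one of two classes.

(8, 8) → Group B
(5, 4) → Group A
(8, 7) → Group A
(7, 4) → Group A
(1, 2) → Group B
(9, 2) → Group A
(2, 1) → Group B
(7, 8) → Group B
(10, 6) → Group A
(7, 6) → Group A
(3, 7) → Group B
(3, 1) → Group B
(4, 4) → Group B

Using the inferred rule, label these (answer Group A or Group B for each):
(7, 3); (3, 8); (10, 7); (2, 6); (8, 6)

Group A, Group B, Group A, Group B, Group A

The distinguishing property — first > second AND sum ≥ 8 — holds for all the 'Group A' cases and none of the 'Group B' cases.
(7, 3) → 7 > 3, 7+3 = 10 → Group A.
(3, 8) → 3 < 8, 3+8 = 11 → Group B.
(10, 7) → 10 > 7, 10+7 = 17 → Group A.
(2, 6) → 2 < 6, 2+6 = 8 → Group B.
(8, 6) → 8 > 6, 8+6 = 14 → Group A.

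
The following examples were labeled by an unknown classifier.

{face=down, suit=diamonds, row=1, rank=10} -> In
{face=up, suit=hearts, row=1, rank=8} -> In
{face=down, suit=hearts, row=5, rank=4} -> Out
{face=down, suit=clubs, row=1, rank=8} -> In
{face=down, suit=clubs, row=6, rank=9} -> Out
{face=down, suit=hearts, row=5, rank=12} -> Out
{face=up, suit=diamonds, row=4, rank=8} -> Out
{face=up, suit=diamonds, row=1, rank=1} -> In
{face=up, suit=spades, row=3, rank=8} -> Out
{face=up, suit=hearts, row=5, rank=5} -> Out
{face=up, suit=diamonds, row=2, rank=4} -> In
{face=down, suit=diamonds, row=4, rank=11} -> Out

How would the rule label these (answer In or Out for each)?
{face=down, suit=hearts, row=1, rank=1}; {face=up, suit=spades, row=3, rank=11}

A rule that fits every label: row ≤ 2 — true of each 'In' example, false of each 'Out' one.
{face=down, suit=hearts, row=1, rank=1} → row = 1 → In. {face=up, suit=spades, row=3, rank=11} → row = 3 → Out.

In, Out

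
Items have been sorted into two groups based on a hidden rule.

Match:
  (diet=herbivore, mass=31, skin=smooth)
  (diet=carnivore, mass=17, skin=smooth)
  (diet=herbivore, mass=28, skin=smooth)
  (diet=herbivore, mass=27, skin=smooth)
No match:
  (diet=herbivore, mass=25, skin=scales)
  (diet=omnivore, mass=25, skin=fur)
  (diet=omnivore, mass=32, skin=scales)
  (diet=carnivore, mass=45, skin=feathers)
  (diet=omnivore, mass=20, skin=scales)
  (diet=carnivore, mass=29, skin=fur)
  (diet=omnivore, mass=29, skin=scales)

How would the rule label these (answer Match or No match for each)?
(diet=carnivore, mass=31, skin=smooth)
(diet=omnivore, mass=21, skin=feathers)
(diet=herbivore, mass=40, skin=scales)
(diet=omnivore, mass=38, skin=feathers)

Match, No match, No match, No match

Every 'Match' example satisfies: skin is smooth. None of the 'No match' examples do.
(diet=carnivore, mass=31, skin=smooth) — skin is smooth, hence Match.
(diet=omnivore, mass=21, skin=feathers) — skin is feathers, hence No match.
(diet=herbivore, mass=40, skin=scales) — skin is scales, hence No match.
(diet=omnivore, mass=38, skin=feathers) — skin is feathers, hence No match.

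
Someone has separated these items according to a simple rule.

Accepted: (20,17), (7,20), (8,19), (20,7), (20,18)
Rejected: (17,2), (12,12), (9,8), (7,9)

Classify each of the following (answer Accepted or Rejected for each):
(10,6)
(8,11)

All 'Accepted' examples share one property — sum ≥ 27 — and every 'Rejected' example lacks it.
(10,6): 10+6 = 16 — doesn't match, so Rejected. (8,11): 8+11 = 19 — doesn't match, so Rejected.

Rejected, Rejected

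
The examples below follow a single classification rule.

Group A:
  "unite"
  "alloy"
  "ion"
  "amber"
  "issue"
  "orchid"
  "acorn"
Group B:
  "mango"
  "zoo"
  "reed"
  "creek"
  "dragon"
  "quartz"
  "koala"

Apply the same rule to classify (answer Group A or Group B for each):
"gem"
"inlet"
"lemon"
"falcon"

Group B, Group A, Group B, Group B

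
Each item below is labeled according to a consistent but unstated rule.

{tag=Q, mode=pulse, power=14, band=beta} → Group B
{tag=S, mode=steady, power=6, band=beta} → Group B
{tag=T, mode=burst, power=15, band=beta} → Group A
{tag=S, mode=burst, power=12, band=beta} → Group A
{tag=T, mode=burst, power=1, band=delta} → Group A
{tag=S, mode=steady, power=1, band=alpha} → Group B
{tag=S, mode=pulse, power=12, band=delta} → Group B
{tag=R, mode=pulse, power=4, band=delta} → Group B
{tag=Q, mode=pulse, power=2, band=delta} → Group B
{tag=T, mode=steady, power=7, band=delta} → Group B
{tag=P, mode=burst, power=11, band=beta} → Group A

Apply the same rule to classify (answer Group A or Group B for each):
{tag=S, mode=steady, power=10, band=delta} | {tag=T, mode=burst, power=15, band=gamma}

Group B, Group A

'Group A' ⟺ mode is burst.
{tag=S, mode=steady, power=10, band=delta}: mode is steady, doesn't match → Group B.
{tag=T, mode=burst, power=15, band=gamma}: mode is burst, has this property → Group A.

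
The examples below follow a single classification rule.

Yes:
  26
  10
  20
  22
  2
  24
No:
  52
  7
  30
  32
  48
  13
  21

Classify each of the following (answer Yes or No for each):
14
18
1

Yes, Yes, No

Rule: even AND at most 26. This holds for each 'Yes' example and fails for each 'No' one.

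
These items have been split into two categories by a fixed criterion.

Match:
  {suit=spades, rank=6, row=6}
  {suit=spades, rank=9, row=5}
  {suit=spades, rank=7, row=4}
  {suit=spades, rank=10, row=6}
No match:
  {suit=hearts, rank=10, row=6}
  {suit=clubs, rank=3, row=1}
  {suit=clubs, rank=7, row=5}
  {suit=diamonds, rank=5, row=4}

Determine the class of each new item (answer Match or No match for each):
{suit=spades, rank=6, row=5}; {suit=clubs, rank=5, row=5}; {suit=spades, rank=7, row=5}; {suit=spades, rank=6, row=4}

The rule appears to be: suit is spades.
{suit=spades, rank=6, row=5}: suit is spades, has this property → Match.
{suit=clubs, rank=5, row=5}: suit is clubs, lacks this property → No match.
{suit=spades, rank=7, row=5}: suit is spades, has this property → Match.
{suit=spades, rank=6, row=4}: suit is spades, has this property → Match.

Match, No match, Match, Match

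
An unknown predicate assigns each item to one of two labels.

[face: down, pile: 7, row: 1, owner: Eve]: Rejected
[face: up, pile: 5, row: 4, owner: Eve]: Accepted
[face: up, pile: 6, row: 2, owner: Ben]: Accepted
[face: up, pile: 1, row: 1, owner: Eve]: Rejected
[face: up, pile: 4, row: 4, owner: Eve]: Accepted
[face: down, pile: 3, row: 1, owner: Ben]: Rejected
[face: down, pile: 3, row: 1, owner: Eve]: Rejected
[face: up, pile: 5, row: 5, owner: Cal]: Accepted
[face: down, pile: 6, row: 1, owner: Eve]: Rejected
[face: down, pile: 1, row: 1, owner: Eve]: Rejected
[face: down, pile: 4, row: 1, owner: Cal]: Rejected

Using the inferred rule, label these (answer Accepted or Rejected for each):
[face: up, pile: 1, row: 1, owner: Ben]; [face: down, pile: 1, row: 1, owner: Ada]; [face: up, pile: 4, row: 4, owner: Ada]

The common property of the 'Accepted' items is: row ≥ 2. No 'Rejected' item has it.
[face: up, pile: 1, row: 1, owner: Ben]: Rejected (row = 1).
[face: down, pile: 1, row: 1, owner: Ada]: Rejected (row = 1).
[face: up, pile: 4, row: 4, owner: Ada]: Accepted (row = 4).

Rejected, Rejected, Accepted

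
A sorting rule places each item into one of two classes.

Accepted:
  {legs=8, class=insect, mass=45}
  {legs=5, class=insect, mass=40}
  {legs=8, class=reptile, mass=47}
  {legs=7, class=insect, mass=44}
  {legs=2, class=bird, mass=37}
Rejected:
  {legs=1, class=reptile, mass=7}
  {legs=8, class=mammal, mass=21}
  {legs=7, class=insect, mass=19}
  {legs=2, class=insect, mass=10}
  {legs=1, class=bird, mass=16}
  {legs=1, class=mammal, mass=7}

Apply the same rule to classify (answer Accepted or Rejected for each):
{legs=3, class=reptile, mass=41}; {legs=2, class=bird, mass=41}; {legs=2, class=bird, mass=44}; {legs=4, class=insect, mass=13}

Accepted, Accepted, Accepted, Rejected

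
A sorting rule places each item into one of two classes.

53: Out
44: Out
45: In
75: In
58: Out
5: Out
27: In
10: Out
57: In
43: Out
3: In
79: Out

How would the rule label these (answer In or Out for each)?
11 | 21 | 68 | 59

Out, In, Out, Out

All 'In' examples share one property — multiple of 3 — and every 'Out' example lacks it.
11: Out (11 = 3·3 + 2). 21: In (21 = 3·7). 68: Out (68 = 3·22 + 2). 59: Out (59 = 3·19 + 2).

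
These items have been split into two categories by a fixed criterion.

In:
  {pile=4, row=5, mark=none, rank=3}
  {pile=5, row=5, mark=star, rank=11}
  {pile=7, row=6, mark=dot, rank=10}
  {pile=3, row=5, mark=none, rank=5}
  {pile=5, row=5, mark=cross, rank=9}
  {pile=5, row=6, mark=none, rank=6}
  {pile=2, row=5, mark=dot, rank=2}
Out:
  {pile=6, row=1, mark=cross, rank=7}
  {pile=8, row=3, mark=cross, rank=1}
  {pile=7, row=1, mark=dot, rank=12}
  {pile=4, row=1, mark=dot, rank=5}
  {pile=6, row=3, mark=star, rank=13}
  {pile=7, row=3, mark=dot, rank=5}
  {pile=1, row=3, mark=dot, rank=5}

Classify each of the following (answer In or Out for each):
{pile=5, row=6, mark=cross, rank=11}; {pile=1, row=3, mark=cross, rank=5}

In, Out

The classifier is using: row ≥ 5.
{pile=5, row=6, mark=cross, rank=11} — row = 6, hence In.
{pile=1, row=3, mark=cross, rank=5} — row = 3, hence Out.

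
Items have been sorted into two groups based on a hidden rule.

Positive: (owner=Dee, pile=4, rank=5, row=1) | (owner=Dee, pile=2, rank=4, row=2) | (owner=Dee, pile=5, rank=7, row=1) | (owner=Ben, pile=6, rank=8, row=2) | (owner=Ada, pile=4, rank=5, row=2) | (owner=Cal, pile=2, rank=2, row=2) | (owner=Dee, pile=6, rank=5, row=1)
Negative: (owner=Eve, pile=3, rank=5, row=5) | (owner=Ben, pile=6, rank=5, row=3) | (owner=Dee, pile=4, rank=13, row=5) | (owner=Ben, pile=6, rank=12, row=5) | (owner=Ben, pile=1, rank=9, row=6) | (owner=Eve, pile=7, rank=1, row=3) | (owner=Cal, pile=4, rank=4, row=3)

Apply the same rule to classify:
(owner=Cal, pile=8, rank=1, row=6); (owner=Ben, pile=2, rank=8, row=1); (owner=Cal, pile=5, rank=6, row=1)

A rule that fits every label: row ≤ 2 — true of each 'Positive' example, false of each 'Negative' one.
(owner=Cal, pile=8, rank=1, row=6): Negative (row = 6).
(owner=Ben, pile=2, rank=8, row=1): Positive (row = 1).
(owner=Cal, pile=5, rank=6, row=1): Positive (row = 1).

Negative, Positive, Positive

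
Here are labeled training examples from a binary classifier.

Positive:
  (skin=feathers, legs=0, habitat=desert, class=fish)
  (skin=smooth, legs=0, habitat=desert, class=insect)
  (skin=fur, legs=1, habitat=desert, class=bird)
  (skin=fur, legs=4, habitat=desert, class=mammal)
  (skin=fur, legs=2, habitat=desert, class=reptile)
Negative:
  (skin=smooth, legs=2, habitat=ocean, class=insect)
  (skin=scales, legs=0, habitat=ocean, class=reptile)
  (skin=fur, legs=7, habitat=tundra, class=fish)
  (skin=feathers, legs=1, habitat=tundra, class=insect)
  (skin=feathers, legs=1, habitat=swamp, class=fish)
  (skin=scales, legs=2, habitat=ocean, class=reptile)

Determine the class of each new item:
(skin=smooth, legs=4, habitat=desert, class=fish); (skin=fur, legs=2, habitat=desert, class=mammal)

Positive, Positive

The distinguishing property — habitat is desert — holds for all the 'Positive' cases and none of the 'Negative' cases.
(skin=smooth, legs=4, habitat=desert, class=fish) → habitat is desert → Positive. (skin=fur, legs=2, habitat=desert, class=mammal) → habitat is desert → Positive.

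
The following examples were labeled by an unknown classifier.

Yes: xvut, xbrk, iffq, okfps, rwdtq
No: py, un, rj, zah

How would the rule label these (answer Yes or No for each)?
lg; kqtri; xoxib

No, Yes, Yes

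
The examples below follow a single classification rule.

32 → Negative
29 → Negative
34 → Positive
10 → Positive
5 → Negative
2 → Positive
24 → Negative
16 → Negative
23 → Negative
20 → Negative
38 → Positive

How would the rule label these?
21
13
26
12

Negative, Negative, Positive, Negative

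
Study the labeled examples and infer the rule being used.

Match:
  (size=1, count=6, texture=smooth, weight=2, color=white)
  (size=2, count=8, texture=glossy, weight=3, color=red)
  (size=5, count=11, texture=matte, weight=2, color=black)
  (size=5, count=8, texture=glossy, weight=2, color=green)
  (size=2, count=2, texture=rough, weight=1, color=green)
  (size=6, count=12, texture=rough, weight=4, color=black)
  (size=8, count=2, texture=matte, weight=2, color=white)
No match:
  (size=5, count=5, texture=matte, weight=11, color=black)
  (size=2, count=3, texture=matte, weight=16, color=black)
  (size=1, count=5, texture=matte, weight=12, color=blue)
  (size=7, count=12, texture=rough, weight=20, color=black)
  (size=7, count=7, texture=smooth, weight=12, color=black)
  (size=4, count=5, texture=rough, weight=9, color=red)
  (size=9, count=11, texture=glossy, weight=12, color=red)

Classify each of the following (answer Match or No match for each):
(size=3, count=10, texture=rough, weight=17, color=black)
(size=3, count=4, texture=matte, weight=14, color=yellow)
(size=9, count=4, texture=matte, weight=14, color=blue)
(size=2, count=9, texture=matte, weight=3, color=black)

No match, No match, No match, Match

Every 'Match' example satisfies: weight ≤ 4. None of the 'No match' examples do.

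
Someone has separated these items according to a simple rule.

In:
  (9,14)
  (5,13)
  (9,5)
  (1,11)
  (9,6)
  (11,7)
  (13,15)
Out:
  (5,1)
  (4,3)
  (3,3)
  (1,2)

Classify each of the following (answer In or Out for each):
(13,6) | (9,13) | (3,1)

A rule that fits every label: sum ≥ 12 — true of each 'In' example, false of each 'Out' one.
(13,6) — 13+6 = 19, hence In. (9,13) — 9+13 = 22, hence In. (3,1) — 3+1 = 4, hence Out.

In, In, Out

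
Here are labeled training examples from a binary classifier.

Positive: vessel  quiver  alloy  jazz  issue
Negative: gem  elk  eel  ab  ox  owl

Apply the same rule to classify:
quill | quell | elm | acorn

Positive, Positive, Negative, Positive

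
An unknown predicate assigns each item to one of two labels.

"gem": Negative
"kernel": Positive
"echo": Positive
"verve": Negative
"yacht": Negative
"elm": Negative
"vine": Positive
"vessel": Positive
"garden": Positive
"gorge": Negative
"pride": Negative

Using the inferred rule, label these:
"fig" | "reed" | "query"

The simplest hypothesis consistent with all the labels is: even length.
"fig": length 3 — fails this test, so Negative.
"reed": length 4 — matches, so Positive.
"query": length 5 — fails this test, so Negative.

Negative, Positive, Negative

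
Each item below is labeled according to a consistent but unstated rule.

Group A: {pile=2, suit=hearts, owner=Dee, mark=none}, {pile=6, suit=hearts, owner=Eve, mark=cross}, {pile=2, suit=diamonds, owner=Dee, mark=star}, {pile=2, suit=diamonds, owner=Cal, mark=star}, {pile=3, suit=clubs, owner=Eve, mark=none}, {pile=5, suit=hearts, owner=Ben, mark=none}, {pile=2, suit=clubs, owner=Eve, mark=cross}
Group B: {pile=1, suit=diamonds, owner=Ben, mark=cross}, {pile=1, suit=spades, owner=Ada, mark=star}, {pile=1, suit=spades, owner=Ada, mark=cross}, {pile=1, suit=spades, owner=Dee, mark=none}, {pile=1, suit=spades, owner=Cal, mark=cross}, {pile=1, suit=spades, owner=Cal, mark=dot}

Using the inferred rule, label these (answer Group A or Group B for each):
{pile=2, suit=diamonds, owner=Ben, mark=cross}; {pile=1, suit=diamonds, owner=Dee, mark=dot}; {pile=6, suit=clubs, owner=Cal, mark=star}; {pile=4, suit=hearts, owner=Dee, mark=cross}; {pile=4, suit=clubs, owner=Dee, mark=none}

Group A, Group B, Group A, Group A, Group A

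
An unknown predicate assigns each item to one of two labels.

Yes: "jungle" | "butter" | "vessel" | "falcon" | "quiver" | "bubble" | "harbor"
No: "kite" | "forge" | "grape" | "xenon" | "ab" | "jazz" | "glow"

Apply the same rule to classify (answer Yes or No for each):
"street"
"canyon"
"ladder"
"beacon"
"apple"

Yes, Yes, Yes, Yes, No

The simplest hypothesis consistent with all the labels is: length 6.
"street" → length 6 → Yes. "canyon" → length 6 → Yes. "ladder" → length 6 → Yes. "beacon" → length 6 → Yes. "apple" → length 5 → No.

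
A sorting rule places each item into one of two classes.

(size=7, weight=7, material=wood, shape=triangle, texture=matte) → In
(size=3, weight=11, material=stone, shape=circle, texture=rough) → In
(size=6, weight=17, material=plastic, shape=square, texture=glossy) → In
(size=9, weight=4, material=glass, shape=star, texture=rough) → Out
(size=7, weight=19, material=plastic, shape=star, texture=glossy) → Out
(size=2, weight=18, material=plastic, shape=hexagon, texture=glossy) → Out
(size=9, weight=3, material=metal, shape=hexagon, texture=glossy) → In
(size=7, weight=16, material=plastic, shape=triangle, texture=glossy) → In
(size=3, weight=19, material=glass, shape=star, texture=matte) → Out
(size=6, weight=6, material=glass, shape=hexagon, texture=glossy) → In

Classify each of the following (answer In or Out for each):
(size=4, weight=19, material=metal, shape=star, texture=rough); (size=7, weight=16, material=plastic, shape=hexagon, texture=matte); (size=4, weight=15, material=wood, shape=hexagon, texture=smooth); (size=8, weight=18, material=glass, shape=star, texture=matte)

Out, In, In, Out

Every 'In' example satisfies: weight ≠ 4 AND weight ≤ 17. None of the 'Out' examples do.
(size=4, weight=19, material=metal, shape=star, texture=rough): Out (weight = 19). (size=7, weight=16, material=plastic, shape=hexagon, texture=matte): In (weight = 16). (size=4, weight=15, material=wood, shape=hexagon, texture=smooth): In (weight = 15). (size=8, weight=18, material=glass, shape=star, texture=matte): Out (weight = 18).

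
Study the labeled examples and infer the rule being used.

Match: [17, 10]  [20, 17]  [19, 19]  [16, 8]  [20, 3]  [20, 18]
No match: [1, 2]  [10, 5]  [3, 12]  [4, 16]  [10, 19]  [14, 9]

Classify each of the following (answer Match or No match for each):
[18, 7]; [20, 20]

The common property of the 'Match' items is: first ≥ 16. No 'No match' item has it.
Match: [18, 7], since first 18.
Match: [20, 20], since first 20.

Match, Match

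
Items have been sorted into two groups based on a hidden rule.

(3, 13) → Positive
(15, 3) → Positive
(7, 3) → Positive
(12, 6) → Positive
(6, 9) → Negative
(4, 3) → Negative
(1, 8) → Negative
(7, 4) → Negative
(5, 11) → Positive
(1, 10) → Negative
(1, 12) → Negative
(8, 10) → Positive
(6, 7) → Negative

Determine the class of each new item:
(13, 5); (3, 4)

All 'Positive' examples share one property — sum is even — and every 'Negative' example lacks it.
(13, 5): Positive (13+5 = 18). (3, 4): Negative (3+4 = 7).

Positive, Negative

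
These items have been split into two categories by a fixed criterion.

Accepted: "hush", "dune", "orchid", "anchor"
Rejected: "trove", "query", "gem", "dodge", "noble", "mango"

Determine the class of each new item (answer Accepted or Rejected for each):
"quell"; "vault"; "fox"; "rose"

Rejected, Rejected, Rejected, Accepted

The simplest hypothesis consistent with all the labels is: even length.
"quell": Rejected (length 5). "vault": Rejected (length 5). "fox": Rejected (length 3). "rose": Accepted (length 4).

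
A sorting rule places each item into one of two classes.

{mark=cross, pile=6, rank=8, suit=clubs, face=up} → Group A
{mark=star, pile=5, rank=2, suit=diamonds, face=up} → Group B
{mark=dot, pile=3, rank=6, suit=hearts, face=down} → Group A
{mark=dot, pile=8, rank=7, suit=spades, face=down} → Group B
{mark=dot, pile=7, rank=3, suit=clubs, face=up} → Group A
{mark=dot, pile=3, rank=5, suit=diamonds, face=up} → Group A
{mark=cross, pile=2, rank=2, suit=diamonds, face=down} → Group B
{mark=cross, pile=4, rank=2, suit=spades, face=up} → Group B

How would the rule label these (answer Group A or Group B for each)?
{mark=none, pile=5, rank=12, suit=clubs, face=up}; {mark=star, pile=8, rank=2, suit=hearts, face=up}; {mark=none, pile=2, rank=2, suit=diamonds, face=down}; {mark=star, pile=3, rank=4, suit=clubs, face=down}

Group A, Group B, Group B, Group A

'Group A' ⟺ rank ≥ 3 AND pile ≤ 7.
{mark=none, pile=5, rank=12, suit=clubs, face=up} — rank = 12, pile = 5, hence Group A.
{mark=star, pile=8, rank=2, suit=hearts, face=up} — rank = 2, pile = 8, hence Group B.
{mark=none, pile=2, rank=2, suit=diamonds, face=down} — rank = 2, pile = 2, hence Group B.
{mark=star, pile=3, rank=4, suit=clubs, face=down} — rank = 4, pile = 3, hence Group A.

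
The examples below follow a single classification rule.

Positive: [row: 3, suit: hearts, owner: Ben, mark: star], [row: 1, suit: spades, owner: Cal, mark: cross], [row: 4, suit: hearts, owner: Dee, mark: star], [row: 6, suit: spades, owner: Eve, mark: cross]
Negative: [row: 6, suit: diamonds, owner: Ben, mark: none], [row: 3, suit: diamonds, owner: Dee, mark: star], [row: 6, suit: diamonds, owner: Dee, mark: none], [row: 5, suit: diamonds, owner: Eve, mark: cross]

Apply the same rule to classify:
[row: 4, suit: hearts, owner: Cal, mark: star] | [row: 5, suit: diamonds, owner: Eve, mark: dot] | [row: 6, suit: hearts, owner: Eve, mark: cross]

All 'Positive' examples share one property — suit is not diamonds — and every 'Negative' example lacks it.

Positive, Negative, Positive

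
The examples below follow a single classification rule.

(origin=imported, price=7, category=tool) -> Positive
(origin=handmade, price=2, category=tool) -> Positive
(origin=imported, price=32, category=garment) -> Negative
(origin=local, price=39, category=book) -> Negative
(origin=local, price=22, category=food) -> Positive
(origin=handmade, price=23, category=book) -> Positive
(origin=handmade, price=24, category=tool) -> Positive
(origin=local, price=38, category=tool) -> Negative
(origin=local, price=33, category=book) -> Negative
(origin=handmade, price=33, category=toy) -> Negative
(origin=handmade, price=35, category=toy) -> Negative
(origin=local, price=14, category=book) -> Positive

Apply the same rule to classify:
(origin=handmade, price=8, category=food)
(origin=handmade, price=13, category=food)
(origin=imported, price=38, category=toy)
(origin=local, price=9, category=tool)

All 'Positive' examples share one property — price ≤ 24 — and every 'Negative' example lacks it.
(origin=handmade, price=8, category=food): Positive (price = 8).
(origin=handmade, price=13, category=food): Positive (price = 13).
(origin=imported, price=38, category=toy): Negative (price = 38).
(origin=local, price=9, category=tool): Positive (price = 9).

Positive, Positive, Negative, Positive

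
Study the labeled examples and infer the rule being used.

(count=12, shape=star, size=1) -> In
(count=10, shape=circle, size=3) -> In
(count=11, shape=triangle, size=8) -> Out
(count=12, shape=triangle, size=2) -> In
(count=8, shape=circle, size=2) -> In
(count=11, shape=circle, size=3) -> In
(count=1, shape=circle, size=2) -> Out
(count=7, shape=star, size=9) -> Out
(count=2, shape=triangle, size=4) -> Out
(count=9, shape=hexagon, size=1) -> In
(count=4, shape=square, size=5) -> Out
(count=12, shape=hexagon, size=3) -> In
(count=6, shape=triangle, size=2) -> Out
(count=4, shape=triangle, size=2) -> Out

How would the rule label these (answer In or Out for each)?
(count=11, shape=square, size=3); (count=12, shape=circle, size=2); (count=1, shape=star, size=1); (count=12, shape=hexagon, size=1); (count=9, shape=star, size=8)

The classifier is using: size ≤ 3 AND count ≥ 7.
(count=11, shape=square, size=3): In (size = 3, count = 11). (count=12, shape=circle, size=2): In (size = 2, count = 12). (count=1, shape=star, size=1): Out (size = 1, count = 1). (count=12, shape=hexagon, size=1): In (size = 1, count = 12). (count=9, shape=star, size=8): Out (size = 8, count = 9).

In, In, Out, In, Out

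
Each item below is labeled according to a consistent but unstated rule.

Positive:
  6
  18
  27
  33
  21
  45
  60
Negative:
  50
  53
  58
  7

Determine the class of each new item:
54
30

Positive, Positive

The pattern is that an item is 'Positive' exactly when: multiple of 3.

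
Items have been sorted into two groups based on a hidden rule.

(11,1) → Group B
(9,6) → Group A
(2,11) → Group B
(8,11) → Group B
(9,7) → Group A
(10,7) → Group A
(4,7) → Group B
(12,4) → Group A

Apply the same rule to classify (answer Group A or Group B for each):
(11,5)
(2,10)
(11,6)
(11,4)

All 'Group A' examples share one property — first > second AND sum ≥ 13 — and every 'Group B' example lacks it.

Group A, Group B, Group A, Group A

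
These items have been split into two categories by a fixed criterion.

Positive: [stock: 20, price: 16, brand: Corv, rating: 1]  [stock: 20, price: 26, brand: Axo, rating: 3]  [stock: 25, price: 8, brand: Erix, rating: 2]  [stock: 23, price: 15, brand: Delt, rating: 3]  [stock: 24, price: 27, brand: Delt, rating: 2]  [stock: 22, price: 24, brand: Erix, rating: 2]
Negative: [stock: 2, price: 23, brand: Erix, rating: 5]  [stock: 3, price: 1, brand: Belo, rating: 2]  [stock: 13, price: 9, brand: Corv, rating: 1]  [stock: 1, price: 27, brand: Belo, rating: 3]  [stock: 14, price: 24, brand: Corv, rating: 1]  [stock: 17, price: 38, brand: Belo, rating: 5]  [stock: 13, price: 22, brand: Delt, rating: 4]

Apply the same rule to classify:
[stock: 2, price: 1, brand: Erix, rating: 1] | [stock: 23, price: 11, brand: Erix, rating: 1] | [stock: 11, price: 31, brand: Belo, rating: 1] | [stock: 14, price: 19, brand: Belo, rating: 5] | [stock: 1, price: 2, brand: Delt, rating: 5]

The classifier is using: stock ≥ 20.

Negative, Positive, Negative, Negative, Negative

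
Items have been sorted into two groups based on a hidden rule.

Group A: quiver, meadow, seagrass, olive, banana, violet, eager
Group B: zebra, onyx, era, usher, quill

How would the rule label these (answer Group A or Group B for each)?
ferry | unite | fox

Group B, Group A, Group B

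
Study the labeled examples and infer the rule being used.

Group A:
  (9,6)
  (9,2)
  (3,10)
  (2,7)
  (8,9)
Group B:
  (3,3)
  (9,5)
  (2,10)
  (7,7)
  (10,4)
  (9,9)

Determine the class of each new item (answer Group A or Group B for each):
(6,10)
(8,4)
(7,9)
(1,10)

Group B, Group B, Group B, Group A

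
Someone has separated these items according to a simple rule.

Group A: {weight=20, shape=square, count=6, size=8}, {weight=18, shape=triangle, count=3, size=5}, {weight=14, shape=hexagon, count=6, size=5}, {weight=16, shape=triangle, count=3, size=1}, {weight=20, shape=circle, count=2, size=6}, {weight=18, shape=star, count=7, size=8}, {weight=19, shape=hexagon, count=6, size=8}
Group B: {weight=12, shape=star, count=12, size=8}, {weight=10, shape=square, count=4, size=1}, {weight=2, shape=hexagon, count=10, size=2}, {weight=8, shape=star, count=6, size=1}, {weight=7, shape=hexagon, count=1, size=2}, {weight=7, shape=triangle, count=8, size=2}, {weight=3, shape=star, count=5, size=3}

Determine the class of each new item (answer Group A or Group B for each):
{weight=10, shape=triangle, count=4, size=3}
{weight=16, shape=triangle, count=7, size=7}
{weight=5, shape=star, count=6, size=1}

The simplest hypothesis consistent with all the labels is: weight ≥ 14.

Group B, Group A, Group B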